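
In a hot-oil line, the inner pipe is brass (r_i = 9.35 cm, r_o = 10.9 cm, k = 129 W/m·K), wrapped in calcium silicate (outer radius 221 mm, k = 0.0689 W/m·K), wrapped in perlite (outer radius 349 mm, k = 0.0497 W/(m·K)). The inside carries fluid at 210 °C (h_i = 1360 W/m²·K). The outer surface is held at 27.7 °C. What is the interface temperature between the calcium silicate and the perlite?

T = 114 °C

Series thermal resistances, inner to outer:
  R'_conv,in = 1/(2πr h) = 1/(2π·0.0935·1360) = 0.001252 m·K/W
  R'_brass = ln(0.109/0.0935)/(2πk) = 0.1534/(2π·129) = 1.892×10^-4 m·K/W
  R'_calcium silicate = ln(0.221/0.109)/(2πk) = 0.7068/(2π·0.0689) = 1.633 m·K/W
  R'_perlite = ln(0.349/0.221)/(2πk) = 0.4569/(2π·0.0497) = 1.463 m·K/W
ΣR = 0.001252 + 1.892×10^-4 + 1.633 + 1.463 = 3.097 m·K/W
Q' = ΔT/ΣR = (210 °C − 27.7 °C)/3.097 = 58.86 W/m
From the inner boundary to the calcium silicate/perlite interface, ΣR_partial = 1.634 m·K/W.
T_interface = T_in − Q'·ΣR_partial = 210 °C − (58.86)(1.634) = 114 °C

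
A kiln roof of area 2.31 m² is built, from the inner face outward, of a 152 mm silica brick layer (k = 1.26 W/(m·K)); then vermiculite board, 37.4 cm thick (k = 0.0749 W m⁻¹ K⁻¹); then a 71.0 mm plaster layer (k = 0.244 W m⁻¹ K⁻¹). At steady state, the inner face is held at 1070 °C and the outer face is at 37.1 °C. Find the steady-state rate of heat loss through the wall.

Q = 441 W

Resistance network (inner→outer):
  R_silica brick = L/(kA) = 0.152/(1.26·2.31) = 0.05222 K/W
  R_vermiculite board = L/(kA) = 0.374/(0.0749·2.31) = 2.162 K/W
  R_plaster = L/(kA) = 0.0710/(0.244·2.31) = 0.1260 K/W
ΣR = 0.05222 + 2.162 + 0.1260 = 2.340 K/W
Q = ΔT/ΣR = (1070 °C − 37.1 °C)/2.340 = 441 W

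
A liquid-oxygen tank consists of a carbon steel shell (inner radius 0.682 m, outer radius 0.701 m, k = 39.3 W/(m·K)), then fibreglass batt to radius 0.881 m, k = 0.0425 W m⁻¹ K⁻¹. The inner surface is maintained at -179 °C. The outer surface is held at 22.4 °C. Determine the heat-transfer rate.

Series thermal resistances, inner to outer:
  R_carbon steel = (1/0.682 − 1/0.701)/(4πk) = 0.03974/(4π·39.3) = 8.047×10^-5 K/W
  R_fibreglass batt = (1/0.701 − 1/0.881)/(4πk) = 0.2915/(4π·0.0425) = 0.5457 K/W
ΣR = 8.047×10^-5 + 0.5457 = 0.5458 K/W
Q = ΔT/ΣR = (-179 °C − 22.4 °C)/0.5458 = -369 W
(Negative Q ⇒ heat flows inward; heat gain = 369 W.)

Q = 369 W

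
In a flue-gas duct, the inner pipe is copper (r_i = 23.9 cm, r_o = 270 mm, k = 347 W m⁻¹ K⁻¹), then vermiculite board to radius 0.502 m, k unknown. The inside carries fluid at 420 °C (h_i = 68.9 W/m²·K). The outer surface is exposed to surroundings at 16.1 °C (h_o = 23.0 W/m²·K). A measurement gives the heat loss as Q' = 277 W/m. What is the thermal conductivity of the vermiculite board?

ΣR = ΔT/Q' = |420 − 16.1|/277 = 1.458 m·K/W
Known resistances:
  R'_conv,in = 1/(2πr h) = 1/(2π·0.239·68.9) = 0.009665 m·K/W
  R'_copper = ln(0.270/0.239)/(2πk) = 0.1220/(2π·347) = 5.594×10^-5 m·K/W
  R'_conv,out = 1/(2πr h) = 1/(2π·0.502·23.0) = 0.01378 m·K/W
R_vermiculite board = ΣR − ΣR_known = 1.458 − 0.02350 = 1.434 m·K/W
ln(r₂/r₁)/(2πk) = 1.434 ⇒ k = 0.6202/(2π·1.434) = 0.0688 W/m·K

k = 0.0688 W/m·K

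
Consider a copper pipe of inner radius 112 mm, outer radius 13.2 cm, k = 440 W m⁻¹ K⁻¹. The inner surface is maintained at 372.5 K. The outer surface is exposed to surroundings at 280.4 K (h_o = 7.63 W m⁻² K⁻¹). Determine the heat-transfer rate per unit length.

Treat each layer as a resistance in series:
  R'_copper = ln(0.132/0.112)/(2πk) = 0.1643/(2π·440) = 5.943×10^-5 m·K/W
  R'_conv,out = 1/(2πr h) = 1/(2π·0.132·7.63) = 0.1580 m·K/W
ΣR = 5.943×10^-5 + 0.1580 = 0.1581 m·K/W
Q' = ΔT/ΣR = (372.5 K − 280.4 K)/0.1581 = 583 W/m

Q' = 583 W/m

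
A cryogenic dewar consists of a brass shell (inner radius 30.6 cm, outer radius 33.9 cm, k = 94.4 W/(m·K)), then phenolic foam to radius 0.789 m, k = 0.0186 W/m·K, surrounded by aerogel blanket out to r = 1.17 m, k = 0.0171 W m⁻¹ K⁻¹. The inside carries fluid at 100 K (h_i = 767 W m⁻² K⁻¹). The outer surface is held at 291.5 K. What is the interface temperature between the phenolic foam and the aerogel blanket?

Treat each layer as a resistance in series:
  R_conv,in = 1/(4πr²h) = 1/(4π·0.306²·767) = 0.001108 K/W
  R_brass = (1/0.306 − 1/0.339)/(4πk) = 0.3181/(4π·94.4) = 2.682×10^-4 K/W
  R_phenolic foam = (1/0.339 − 1/0.789)/(4πk) = 1.682/(4π·0.0186) = 7.198 K/W
  R_aerogel blanket = (1/0.789 − 1/1.17)/(4πk) = 0.4127/(4π·0.0171) = 1.921 K/W
ΣR = 0.001108 + 2.682×10^-4 + 7.198 + 1.921 = 9.120 K/W
Q = ΔT/ΣR = (100 K − 291.5 K)/9.120 = -21.00 W
From the inner boundary to the phenolic foam/aerogel blanket interface, ΣR_partial = 7.199 K/W.
T_interface = T_in − Q·ΣR_partial = 100 K − (-21.00)(7.199) = 251.2 K

T = 251.2 K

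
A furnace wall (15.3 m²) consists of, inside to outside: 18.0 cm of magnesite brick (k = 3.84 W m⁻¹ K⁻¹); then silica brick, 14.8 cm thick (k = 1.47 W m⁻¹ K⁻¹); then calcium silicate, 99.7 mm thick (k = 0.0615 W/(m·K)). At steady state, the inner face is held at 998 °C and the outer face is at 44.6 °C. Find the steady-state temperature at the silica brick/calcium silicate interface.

Series thermal resistances, inner to outer:
  R_magnesite brick = L/(kA) = 0.180/(3.84·15.3) = 0.003064 K/W
  R_silica brick = L/(kA) = 0.148/(1.47·15.3) = 0.006580 K/W
  R_calcium silicate = L/(kA) = 0.0997/(0.0615·15.3) = 0.1060 K/W
ΣR = 0.003064 + 0.006580 + 0.1060 = 0.1156 K/W
Q = ΔT/ΣR = (998 °C − 44.6 °C)/0.1156 = 8247 W
From the inner boundary to the silica brick/calcium silicate interface, ΣR_partial = 0.009644 K/W.
T_interface = T_in − Q·ΣR_partial = 998 °C − (8247)(0.009644) = 918 °C

T = 918 °C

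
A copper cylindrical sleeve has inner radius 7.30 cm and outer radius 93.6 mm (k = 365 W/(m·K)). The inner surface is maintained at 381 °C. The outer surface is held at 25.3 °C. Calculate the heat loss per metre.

Q' = 3280 kW/m

Q' = 2πk·ΔT/ln(r₂/r₁) = 2π × 365 × 355.7 / ln(0.0936/0.0730) = 3.28×10^6 W/m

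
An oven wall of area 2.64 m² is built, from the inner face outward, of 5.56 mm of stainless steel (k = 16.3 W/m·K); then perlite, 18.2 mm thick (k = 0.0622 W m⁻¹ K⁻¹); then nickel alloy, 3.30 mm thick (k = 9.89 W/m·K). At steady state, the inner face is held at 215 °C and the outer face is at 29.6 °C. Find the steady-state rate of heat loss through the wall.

Resistance network (inner→outer):
  R_stainless steel = L/(kA) = 0.00556/(16.3·2.64) = 1.292×10^-4 K/W
  R_perlite = L/(kA) = 0.0182/(0.0622·2.64) = 0.1108 K/W
  R_nickel alloy = L/(kA) = 0.00330/(9.89·2.64) = 1.264×10^-4 K/W
ΣR = 1.292×10^-4 + 0.1108 + 1.264×10^-4 = 0.1111 K/W
Q = ΔT/ΣR = (215 °C − 29.6 °C)/0.1111 = 1670 W

Q = 1670 W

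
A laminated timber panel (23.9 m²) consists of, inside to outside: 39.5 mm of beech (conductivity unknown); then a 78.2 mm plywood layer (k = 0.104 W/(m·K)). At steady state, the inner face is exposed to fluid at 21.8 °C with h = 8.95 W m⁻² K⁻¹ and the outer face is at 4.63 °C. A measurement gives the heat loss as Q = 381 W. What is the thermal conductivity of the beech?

k = 0.185 W/m·K

ΣR = ΔT/Q = |21.8 − 4.63|/381 = 0.04507 K/W
Known resistances:
  R_conv,in = 1/(hA) = 1/(8.95·23.9) = 0.004675 K/W
  R_plywood = L/(kA) = 0.0782/(0.104·23.9) = 0.03146 K/W
R_beech = ΣR − ΣR_known = 0.04507 − 0.03614 = 0.008930 K/W
L/(kA) = 0.008930 ⇒ k = 0.0395/(0.008930·23.9) = 0.185 W/m·K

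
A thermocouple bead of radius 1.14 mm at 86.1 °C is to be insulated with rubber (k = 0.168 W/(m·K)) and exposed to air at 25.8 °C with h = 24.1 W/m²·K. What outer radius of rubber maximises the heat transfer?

For a sphere, r_cr = 2k_ins/h = 2·0.168/24.1 = 0.0139 m = 1.39 cm

r_cr = 1.39 cm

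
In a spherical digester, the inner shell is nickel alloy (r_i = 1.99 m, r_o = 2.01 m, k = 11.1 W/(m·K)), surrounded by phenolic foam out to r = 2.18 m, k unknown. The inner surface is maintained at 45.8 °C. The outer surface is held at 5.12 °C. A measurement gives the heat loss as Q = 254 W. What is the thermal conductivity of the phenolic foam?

ΣR = ΔT/Q = |45.8 − 5.12|/254 = 0.1602 K/W
Known resistances:
  R_nickel alloy = (1/1.99 − 1/2.01)/(4πk) = 0.005000/(4π·11.1) = 3.585×10^-5 K/W
R_phenolic foam = ΣR − ΣR_known = 0.1602 − 3.585×10^-5 = 0.1602 K/W
(1/r₁−1/r₂)/(4πk) = 0.1602 ⇒ k = 0.03880/(4π·0.1602) = 0.0193 W/m·K

k = 0.0193 W/m·K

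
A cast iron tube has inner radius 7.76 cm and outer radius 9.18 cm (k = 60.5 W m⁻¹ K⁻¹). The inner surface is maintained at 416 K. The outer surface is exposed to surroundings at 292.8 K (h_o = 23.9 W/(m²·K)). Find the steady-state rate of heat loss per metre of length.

Q' = 1690 W/m

Treat each layer as a resistance in series:
  R'_cast iron = ln(0.0918/0.0776)/(2πk) = 0.1680/(2π·60.5) = 4.421×10^-4 m·K/W
  R'_conv,out = 1/(2πr h) = 1/(2π·0.0918·23.9) = 0.07254 m·K/W
ΣR = 4.421×10^-4 + 0.07254 = 0.07298 m·K/W
Q' = ΔT/ΣR = (416 K − 292.8 K)/0.07298 = 1690 W/m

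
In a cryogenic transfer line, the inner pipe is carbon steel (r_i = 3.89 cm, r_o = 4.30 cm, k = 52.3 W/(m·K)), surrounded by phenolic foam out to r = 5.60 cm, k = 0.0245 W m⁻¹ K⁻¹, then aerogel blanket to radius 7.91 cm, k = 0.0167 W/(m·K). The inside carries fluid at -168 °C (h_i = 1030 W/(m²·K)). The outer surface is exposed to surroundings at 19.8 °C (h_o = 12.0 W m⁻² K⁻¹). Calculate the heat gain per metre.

Treat each layer as a resistance in series:
  R'_conv,in = 1/(2πr h) = 1/(2π·0.0389·1030) = 0.003972 m·K/W
  R'_carbon steel = ln(0.0430/0.0389)/(2πk) = 0.1002/(2π·52.3) = 3.049×10^-4 m·K/W
  R'_phenolic foam = ln(0.0560/0.0430)/(2πk) = 0.2642/(2π·0.0245) = 1.716 m·K/W
  R'_aerogel blanket = ln(0.0791/0.0560)/(2πk) = 0.3454/(2π·0.0167) = 3.291 m·K/W
  R'_conv,out = 1/(2πr h) = 1/(2π·0.0791·12.0) = 0.1677 m·K/W
ΣR = 0.003972 + 3.049×10^-4 + 1.716 + 3.291 + 0.1677 = 5.179 m·K/W
Q' = ΔT/ΣR = (-168 °C − 19.8 °C)/5.179 = -36.3 W/m
(Negative Q' ⇒ heat flows inward; heat gain = 36.3 W/m.)

Q' = 36.3 W/m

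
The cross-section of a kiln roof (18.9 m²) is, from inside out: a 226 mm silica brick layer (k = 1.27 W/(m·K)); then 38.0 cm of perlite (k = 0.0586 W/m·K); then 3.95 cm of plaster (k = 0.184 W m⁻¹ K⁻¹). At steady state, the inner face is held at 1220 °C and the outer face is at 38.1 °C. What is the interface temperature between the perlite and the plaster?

Series thermal resistances, inner to outer:
  R_silica brick = L/(kA) = 0.226/(1.27·18.9) = 0.009415 K/W
  R_perlite = L/(kA) = 0.380/(0.0586·18.9) = 0.3431 K/W
  R_plaster = L/(kA) = 0.0395/(0.184·18.9) = 0.01136 K/W
ΣR = 0.009415 + 0.3431 + 0.01136 = 0.3639 K/W
Q = ΔT/ΣR = (1220 °C − 38.1 °C)/0.3639 = 3248 W
From the inner boundary to the perlite/plaster interface, ΣR_partial = 0.3525 K/W.
T_interface = T_in − Q·ΣR_partial = 1220 °C − (3248)(0.3525) = 75 °C

T = 75 °C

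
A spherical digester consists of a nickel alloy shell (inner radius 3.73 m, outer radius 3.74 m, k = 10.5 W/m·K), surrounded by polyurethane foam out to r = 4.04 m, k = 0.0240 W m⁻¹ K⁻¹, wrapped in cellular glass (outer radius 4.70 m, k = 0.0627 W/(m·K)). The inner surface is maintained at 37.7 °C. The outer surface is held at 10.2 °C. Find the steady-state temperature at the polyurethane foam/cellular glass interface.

Resistance network (inner→outer):
  R_nickel alloy = (1/3.73 − 1/3.74)/(4πk) = 7.168×10^-4/(4π·10.5) = 5.433×10^-6 K/W
  R_polyurethane foam = (1/3.74 − 1/4.04)/(4πk) = 0.01985/(4π·0.0240) = 0.06583 K/W
  R_cellular glass = (1/4.04 − 1/4.70)/(4πk) = 0.03476/(4π·0.0627) = 0.04412 K/W
ΣR = 5.433×10^-6 + 0.06583 + 0.04412 = 0.1100 K/W
Q = ΔT/ΣR = (37.7 °C − 10.2 °C)/0.1100 = 250.0 W
From the inner boundary to the polyurethane foam/cellular glass interface, ΣR_partial = 0.06584 K/W.
T_interface = T_in − Q·ΣR_partial = 37.7 °C − (250.0)(0.06584) = 21.2 °C

T = 21.2 °C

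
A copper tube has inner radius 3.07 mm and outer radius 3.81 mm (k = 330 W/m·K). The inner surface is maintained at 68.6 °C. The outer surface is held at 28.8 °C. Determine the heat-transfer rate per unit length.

Q' = 2πk·ΔT/ln(r₂/r₁) = 2π × 330 × 39.8 / ln(0.00381/0.00307) = 3.82×10^5 W/m

Q' = 382 kW/m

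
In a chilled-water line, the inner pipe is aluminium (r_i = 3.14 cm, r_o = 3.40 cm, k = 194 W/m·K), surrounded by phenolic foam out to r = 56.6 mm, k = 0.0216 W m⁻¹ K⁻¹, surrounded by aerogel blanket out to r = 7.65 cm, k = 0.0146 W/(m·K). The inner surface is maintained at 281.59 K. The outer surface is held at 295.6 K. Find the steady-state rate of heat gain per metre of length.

Q' = 1.99 W/m

Series thermal resistances, inner to outer:
  R'_aluminium = ln(0.0340/0.0314)/(2πk) = 0.07955/(2π·194) = 6.526×10^-5 m·K/W
  R'_phenolic foam = ln(0.0566/0.0340)/(2πk) = 0.5096/(2π·0.0216) = 3.755 m·K/W
  R'_aerogel blanket = ln(0.0765/0.0566)/(2πk) = 0.3013/(2π·0.0146) = 3.284 m·K/W
ΣR = 6.526×10^-5 + 3.755 + 3.284 = 7.039 m·K/W
Q' = ΔT/ΣR = (281.59 K − 295.6 K)/7.039 = -1.99 W/m
(Negative Q' ⇒ heat flows inward; heat gain = 1.99 W/m.)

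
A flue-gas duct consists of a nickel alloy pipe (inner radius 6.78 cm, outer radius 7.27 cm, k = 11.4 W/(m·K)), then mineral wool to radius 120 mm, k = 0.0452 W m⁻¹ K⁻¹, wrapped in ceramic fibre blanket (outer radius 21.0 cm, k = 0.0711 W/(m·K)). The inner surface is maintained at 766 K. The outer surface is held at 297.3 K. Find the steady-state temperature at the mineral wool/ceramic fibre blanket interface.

T = 492 K

Series thermal resistances, inner to outer:
  R'_nickel alloy = ln(0.0727/0.0678)/(2πk) = 0.06978/(2π·11.4) = 9.742×10^-4 m·K/W
  R'_mineral wool = ln(0.120/0.0727)/(2πk) = 0.5012/(2π·0.0452) = 1.765 m·K/W
  R'_ceramic fibre blanket = ln(0.210/0.120)/(2πk) = 0.5596/(2π·0.0711) = 1.253 m·K/W
ΣR = 9.742×10^-4 + 1.765 + 1.253 = 3.019 m·K/W
Q' = ΔT/ΣR = (766 K − 297.3 K)/3.019 = 155.3 W/m
From the inner boundary to the mineral wool/ceramic fibre blanket interface, ΣR_partial = 1.766 m·K/W.
T_interface = T_in − Q'·ΣR_partial = 766 K − (155.3)(1.766) = 492 K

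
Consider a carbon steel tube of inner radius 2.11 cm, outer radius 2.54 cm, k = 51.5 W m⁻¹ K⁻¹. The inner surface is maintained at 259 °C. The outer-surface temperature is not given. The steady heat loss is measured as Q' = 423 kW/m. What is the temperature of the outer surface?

Series resistances:
  R'_carbon steel = ln(0.0254/0.0211)/(2πk) = 0.1855/(2π·51.5) = 5.732×10^-4 m·K/W
ΣR = 5.732×10^-4 m·K/W
ΔT = Q'·ΣR = 4.23×10^5 × 5.732×10^-4 = 242.5 K
Heat flows outward, so T_out = T_in − ΔT = 259 − 242.5 = 16.5 °C

T_out = 16.5 °C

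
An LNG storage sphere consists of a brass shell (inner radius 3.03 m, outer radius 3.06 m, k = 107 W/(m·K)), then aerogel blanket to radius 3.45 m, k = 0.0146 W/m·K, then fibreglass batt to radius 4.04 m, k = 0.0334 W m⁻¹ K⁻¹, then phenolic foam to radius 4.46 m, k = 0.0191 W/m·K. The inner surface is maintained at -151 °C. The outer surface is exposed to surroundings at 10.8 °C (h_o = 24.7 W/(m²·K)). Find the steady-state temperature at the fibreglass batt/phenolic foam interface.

Series thermal resistances, inner to outer:
  R_brass = (1/3.03 − 1/3.06)/(4πk) = 0.003236/(4π·107) = 2.406×10^-6 K/W
  R_aerogel blanket = (1/3.06 − 1/3.45)/(4πk) = 0.03694/(4π·0.0146) = 0.2014 K/W
  R_fibreglass batt = (1/3.45 − 1/4.04)/(4πk) = 0.04233/(4π·0.0334) = 0.1009 K/W
  R_phenolic foam = (1/4.04 − 1/4.46)/(4πk) = 0.02331/(4π·0.0191) = 0.09712 K/W
  R_conv,out = 1/(4πr²h) = 1/(4π·4.46²·24.7) = 1.620×10^-4 K/W
ΣR = 2.406×10^-6 + 0.2014 + 0.1009 + 0.09712 + 1.620×10^-4 = 0.3996 K/W
Q = ΔT/ΣR = (-151 °C − 10.8 °C)/0.3996 = -404.9 W
From the inner boundary to the fibreglass batt/phenolic foam interface, ΣR_partial = 0.3023 K/W.
T_interface = T_in − Q·ΣR_partial = -151 °C − (-404.9)(0.3023) = -28.6 °C

T = -28.6 °C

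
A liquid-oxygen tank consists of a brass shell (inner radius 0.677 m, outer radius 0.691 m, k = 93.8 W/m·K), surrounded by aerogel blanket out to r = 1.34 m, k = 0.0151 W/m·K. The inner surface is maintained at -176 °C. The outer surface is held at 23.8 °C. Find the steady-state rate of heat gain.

Treat each layer as a resistance in series:
  R_brass = (1/0.677 − 1/0.691)/(4πk) = 0.02993/(4π·93.8) = 2.539×10^-5 K/W
  R_aerogel blanket = (1/0.691 − 1/1.34)/(4πk) = 0.7009/(4π·0.0151) = 3.694 K/W
ΣR = 2.539×10^-5 + 3.694 = 3.694 K/W
Q = ΔT/ΣR = (-176 °C − 23.8 °C)/3.694 = -54.1 W
(Negative Q ⇒ heat flows inward; heat gain = 54.1 W.)

Q = 54.1 W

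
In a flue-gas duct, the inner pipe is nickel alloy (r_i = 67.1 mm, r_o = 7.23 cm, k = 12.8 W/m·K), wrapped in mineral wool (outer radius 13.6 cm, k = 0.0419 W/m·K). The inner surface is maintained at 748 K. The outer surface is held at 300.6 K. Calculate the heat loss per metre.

Treat each layer as a resistance in series:
  R'_nickel alloy = ln(0.0723/0.0671)/(2πk) = 0.07464/(2π·12.8) = 9.281×10^-4 m·K/W
  R'_mineral wool = ln(0.136/0.0723)/(2πk) = 0.6318/(2π·0.0419) = 2.400 m·K/W
ΣR = 9.281×10^-4 + 2.400 = 2.401 m·K/W
Q' = ΔT/ΣR = (748 K − 300.6 K)/2.401 = 186 W/m

Q' = 186 W/m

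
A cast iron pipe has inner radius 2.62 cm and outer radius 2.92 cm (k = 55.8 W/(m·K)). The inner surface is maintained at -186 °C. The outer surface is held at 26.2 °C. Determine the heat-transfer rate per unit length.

Q' = 2πk·ΔT/ln(r₂/r₁) = 2π × 55.8 × 212.2 / ln(0.0292/0.0262) = 6.86×10^5 W/m

Q' = 6.86×10^5 W/m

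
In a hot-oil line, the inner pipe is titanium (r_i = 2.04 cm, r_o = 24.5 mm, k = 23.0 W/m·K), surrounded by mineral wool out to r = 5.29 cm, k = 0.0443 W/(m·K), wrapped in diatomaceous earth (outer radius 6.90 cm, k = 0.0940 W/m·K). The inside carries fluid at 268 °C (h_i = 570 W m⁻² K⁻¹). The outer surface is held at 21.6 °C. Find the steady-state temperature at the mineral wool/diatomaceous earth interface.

T = 55.9 °C

Resistance network (inner→outer):
  R'_conv,in = 1/(2πr h) = 1/(2π·0.0204·570) = 0.01369 m·K/W
  R'_titanium = ln(0.0245/0.0204)/(2πk) = 0.1831/(2π·23.0) = 0.001267 m·K/W
  R'_mineral wool = ln(0.0529/0.0245)/(2πk) = 0.7697/(2π·0.0443) = 2.765 m·K/W
  R'_diatomaceous earth = ln(0.0690/0.0529)/(2πk) = 0.2657/(2π·0.0940) = 0.4499 m·K/W
ΣR = 0.01369 + 0.001267 + 2.765 + 0.4499 = 3.230 m·K/W
Q' = ΔT/ΣR = (268 °C − 21.6 °C)/3.230 = 76.28 W/m
From the inner boundary to the mineral wool/diatomaceous earth interface, ΣR_partial = 2.780 m·K/W.
T_interface = T_in − Q'·ΣR_partial = 268 °C − (76.28)(2.780) = 55.9 °C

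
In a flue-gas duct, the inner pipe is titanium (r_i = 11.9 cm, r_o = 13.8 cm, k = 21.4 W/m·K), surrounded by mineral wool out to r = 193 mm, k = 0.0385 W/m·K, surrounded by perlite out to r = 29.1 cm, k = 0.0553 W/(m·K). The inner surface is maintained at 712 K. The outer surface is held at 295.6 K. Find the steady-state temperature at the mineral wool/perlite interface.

Resistance network (inner→outer):
  R'_titanium = ln(0.138/0.119)/(2πk) = 0.1481/(2π·21.4) = 0.001102 m·K/W
  R'_mineral wool = ln(0.193/0.138)/(2πk) = 0.3354/(2π·0.0385) = 1.387 m·K/W
  R'_perlite = ln(0.291/0.193)/(2πk) = 0.4106/(2π·0.0553) = 1.182 m·K/W
ΣR = 0.001102 + 1.387 + 1.182 = 2.570 m·K/W
Q' = ΔT/ΣR = (712 K − 295.6 K)/2.570 = 162.0 W/m
From the inner boundary to the mineral wool/perlite interface, ΣR_partial = 1.388 m·K/W.
T_interface = T_in − Q'·ΣR_partial = 712 K − (162.0)(1.388) = 487 K

T = 487 K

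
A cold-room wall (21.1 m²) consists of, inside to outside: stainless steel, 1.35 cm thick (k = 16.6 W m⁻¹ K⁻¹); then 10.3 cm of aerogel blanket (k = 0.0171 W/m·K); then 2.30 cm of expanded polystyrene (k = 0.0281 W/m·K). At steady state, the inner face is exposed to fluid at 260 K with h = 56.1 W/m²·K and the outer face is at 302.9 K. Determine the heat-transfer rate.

Q = 132 W

Resistance network (inner→outer):
  R_conv,in = 1/(hA) = 1/(56.1·21.1) = 8.448×10^-4 K/W
  R_stainless steel = L/(kA) = 0.0135/(16.6·21.1) = 3.854×10^-5 K/W
  R_aerogel blanket = L/(kA) = 0.103/(0.0171·21.1) = 0.2855 K/W
  R_expanded polystyrene = L/(kA) = 0.0230/(0.0281·21.1) = 0.03879 K/W
ΣR = 8.448×10^-4 + 3.854×10^-5 + 0.2855 + 0.03879 = 0.3252 K/W
Q = ΔT/ΣR = (260 K − 302.9 K)/0.3252 = -132 W
(Negative Q ⇒ heat flows inward; heat gain = 132 W.)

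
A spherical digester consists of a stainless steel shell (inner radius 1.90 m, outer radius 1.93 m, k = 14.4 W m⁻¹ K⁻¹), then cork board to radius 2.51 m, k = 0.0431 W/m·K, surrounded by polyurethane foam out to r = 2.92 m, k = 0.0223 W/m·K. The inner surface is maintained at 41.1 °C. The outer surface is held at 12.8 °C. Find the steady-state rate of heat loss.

Treat each layer as a resistance in series:
  R_stainless steel = (1/1.90 − 1/1.93)/(4πk) = 0.008181/(4π·14.4) = 4.521×10^-5 K/W
  R_cork board = (1/1.93 − 1/2.51)/(4πk) = 0.1197/(4π·0.0431) = 0.2211 K/W
  R_polyurethane foam = (1/2.51 − 1/2.92)/(4πk) = 0.05594/(4π·0.0223) = 0.1996 K/W
ΣR = 4.521×10^-5 + 0.2211 + 0.1996 = 0.4207 K/W
Q = ΔT/ΣR = (41.1 °C − 12.8 °C)/0.4207 = 67.3 W

Q = 67.3 W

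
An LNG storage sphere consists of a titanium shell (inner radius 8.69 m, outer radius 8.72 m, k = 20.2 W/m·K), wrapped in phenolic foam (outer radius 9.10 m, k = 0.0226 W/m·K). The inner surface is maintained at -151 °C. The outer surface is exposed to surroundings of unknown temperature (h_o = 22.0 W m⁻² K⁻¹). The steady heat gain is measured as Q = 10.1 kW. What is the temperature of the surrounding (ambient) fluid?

Series resistances:
  R_titanium = (1/8.69 − 1/8.72)/(4πk) = 3.959×10^-4/(4π·20.2) = 1.560×10^-6 K/W
  R_phenolic foam = (1/8.72 − 1/9.10)/(4πk) = 0.004789/(4π·0.0226) = 0.01686 K/W
  R_conv,out = 1/(4πr²h) = 1/(4π·9.10²·22.0) = 4.368×10^-5 K/W
ΣR = 0.01691 K/W
ΔT = Q·ΣR = 10100 × 0.01691 = 170.8 K
Heat flows inward, so T_out = T_in + ΔT = -151 + 170.8 = 19.8 °C

T_out = 19.8 °C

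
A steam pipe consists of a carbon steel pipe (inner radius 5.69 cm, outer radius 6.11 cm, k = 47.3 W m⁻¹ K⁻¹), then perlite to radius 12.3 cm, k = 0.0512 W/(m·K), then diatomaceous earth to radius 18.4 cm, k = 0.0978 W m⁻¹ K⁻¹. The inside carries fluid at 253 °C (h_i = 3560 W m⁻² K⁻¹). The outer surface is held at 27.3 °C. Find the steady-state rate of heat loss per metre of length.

Resistance network (inner→outer):
  R'_conv,in = 1/(2πr h) = 1/(2π·0.0569·3560) = 7.857×10^-4 m·K/W
  R'_carbon steel = ln(0.0611/0.0569)/(2πk) = 0.07122/(2π·47.3) = 2.396×10^-4 m·K/W
  R'_perlite = ln(0.123/0.0611)/(2πk) = 0.6997/(2π·0.0512) = 2.175 m·K/W
  R'_diatomaceous earth = ln(0.184/0.123)/(2πk) = 0.4028/(2π·0.0978) = 0.6554 m·K/W
ΣR = 7.857×10^-4 + 2.396×10^-4 + 2.175 + 0.6554 = 2.831 m·K/W
Q' = ΔT/ΣR = (253 °C − 27.3 °C)/2.831 = 79.7 W/m

Q' = 79.7 W/m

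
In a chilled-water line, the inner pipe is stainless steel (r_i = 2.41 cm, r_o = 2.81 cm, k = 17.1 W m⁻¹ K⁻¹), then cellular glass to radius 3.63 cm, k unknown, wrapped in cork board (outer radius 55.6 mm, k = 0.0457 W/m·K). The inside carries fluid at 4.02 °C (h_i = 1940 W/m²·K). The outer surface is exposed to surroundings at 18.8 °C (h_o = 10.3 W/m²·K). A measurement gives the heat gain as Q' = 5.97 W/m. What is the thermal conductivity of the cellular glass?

k = 0.0575 W/m·K

ΣR = ΔT/Q' = |4.02 − 18.8|/5.97 = 2.476 m·K/W
Known resistances:
  R'_conv,in = 1/(2πr h) = 1/(2π·0.0241·1940) = 0.003404 m·K/W
  R'_stainless steel = ln(0.0281/0.0241)/(2πk) = 0.1536/(2π·17.1) = 0.001429 m·K/W
  R'_cork board = ln(0.0556/0.0363)/(2πk) = 0.4264/(2π·0.0457) = 1.485 m·K/W
  R'_conv,out = 1/(2πr h) = 1/(2π·0.0556·10.3) = 0.2779 m·K/W
R_cellular glass = ΣR − ΣR_known = 2.476 − 1.768 = 0.7080 m·K/W
ln(r₂/r₁)/(2πk) = 0.7080 ⇒ k = 0.2560/(2π·0.7080) = 0.0575 W/m·K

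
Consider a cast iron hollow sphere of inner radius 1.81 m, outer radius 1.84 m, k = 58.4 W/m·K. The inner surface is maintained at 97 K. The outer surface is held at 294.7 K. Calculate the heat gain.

Q = 16100 kW

Q = 4πk·ΔT/(1/r₁ − 1/r₂) = 4π × 58.4 × 197.7 / (1/1.81 − 1/1.84) = 1.61×10^7 W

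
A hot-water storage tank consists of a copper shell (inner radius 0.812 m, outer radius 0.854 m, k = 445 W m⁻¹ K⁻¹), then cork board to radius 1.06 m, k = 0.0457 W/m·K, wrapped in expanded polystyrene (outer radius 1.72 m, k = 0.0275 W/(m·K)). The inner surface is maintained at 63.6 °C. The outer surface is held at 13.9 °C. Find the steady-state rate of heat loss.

Treat each layer as a resistance in series:
  R_copper = (1/0.812 − 1/0.854)/(4πk) = 0.06057/(4π·445) = 1.083×10^-5 K/W
  R_cork board = (1/0.854 − 1/1.06)/(4πk) = 0.2276/(4π·0.0457) = 0.3963 K/W
  R_expanded polystyrene = (1/1.06 − 1/1.72)/(4πk) = 0.3620/(4π·0.0275) = 1.048 K/W
ΣR = 1.083×10^-5 + 0.3963 + 1.048 = 1.444 K/W
Q = ΔT/ΣR = (63.6 °C − 13.9 °C)/1.444 = 34.4 W

Q = 34.4 W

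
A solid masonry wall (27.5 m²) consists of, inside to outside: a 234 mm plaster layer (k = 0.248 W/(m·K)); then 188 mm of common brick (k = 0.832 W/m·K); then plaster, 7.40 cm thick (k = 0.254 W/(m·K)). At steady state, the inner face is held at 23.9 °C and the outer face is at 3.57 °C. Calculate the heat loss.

Series thermal resistances, inner to outer:
  R_plaster = L/(kA) = 0.234/(0.248·27.5) = 0.03431 K/W
  R_common brick = L/(kA) = 0.188/(0.832·27.5) = 0.008217 K/W
  R_plaster = L/(kA) = 0.0740/(0.254·27.5) = 0.01059 K/W
ΣR = 0.03431 + 0.008217 + 0.01059 = 0.05312 K/W
Q = ΔT/ΣR = (23.9 °C − 3.57 °C)/0.05312 = 383 W

Q = 383 W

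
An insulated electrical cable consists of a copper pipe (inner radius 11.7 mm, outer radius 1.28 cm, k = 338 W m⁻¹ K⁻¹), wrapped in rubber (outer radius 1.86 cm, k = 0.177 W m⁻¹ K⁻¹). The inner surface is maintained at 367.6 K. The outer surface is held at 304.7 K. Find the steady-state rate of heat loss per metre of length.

Resistance network (inner→outer):
  R'_copper = ln(0.0128/0.0117)/(2πk) = 0.08986/(2π·338) = 4.231×10^-5 m·K/W
  R'_rubber = ln(0.0186/0.0128)/(2πk) = 0.3737/(2π·0.177) = 0.3360 m·K/W
ΣR = 4.231×10^-5 + 0.3360 = 0.3360 m·K/W
Q' = ΔT/ΣR = (367.6 K − 304.7 K)/0.3360 = 187 W/m

Q' = 187 W/m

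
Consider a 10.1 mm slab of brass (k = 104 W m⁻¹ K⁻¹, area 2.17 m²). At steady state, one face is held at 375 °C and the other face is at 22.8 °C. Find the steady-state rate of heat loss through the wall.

Q = kA·ΔT/L = 104 × 2.17 × |375 °C − 22.8 °C| / 0.0101 = 7.87×10^6 W

Q = 7870 kW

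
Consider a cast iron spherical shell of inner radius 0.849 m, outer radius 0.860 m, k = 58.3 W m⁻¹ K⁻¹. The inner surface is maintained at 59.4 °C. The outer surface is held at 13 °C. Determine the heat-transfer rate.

Q = 4πk·ΔT/(1/r₁ − 1/r₂) = 4π × 58.3 × 46.4 / (1/0.849 − 1/0.860) = 2.26×10^6 W

Q = 2260 kW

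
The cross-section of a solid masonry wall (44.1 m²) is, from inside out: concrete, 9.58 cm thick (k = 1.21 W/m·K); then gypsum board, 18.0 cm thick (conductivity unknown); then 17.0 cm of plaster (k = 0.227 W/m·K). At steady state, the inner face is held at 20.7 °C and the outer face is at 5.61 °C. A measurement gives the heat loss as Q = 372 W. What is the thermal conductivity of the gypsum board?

ΣR = ΔT/Q = |20.7 − 5.61|/372 = 0.04056 K/W
Known resistances:
  R_concrete = L/(kA) = 0.0958/(1.21·44.1) = 0.001795 K/W
  R_plaster = L/(kA) = 0.170/(0.227·44.1) = 0.01698 K/W
R_gypsum board = ΣR − ΣR_known = 0.04056 − 0.01878 = 0.02178 K/W
L/(kA) = 0.02178 ⇒ k = 0.180/(0.02178·44.1) = 0.187 W/m·K

k = 0.187 W/m·K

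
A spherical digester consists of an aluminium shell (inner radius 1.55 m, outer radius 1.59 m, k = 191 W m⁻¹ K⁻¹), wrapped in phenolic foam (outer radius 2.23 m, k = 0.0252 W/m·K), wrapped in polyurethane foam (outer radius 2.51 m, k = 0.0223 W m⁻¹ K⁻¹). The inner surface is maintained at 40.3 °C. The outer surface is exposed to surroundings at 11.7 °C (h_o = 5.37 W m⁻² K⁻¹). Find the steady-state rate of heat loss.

Q = 38.1 W

Resistance network (inner→outer):
  R_aluminium = (1/1.55 − 1/1.59)/(4πk) = 0.01623/(4π·191) = 6.762×10^-6 K/W
  R_phenolic foam = (1/1.59 − 1/2.23)/(4πk) = 0.1805/(4π·0.0252) = 0.5700 K/W
  R_polyurethane foam = (1/2.23 − 1/2.51)/(4πk) = 0.05002/(4π·0.0223) = 0.1785 K/W
  R_conv,out = 1/(4πr²h) = 1/(4π·2.51²·5.37) = 0.002352 K/W
ΣR = 6.762×10^-6 + 0.5700 + 0.1785 + 0.002352 = 0.7509 K/W
Q = ΔT/ΣR = (40.3 °C − 11.7 °C)/0.7509 = 38.1 W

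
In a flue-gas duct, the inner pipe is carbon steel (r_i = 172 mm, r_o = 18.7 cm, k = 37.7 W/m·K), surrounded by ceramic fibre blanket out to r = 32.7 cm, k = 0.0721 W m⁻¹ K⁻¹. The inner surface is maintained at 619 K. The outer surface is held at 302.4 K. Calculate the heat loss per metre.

Series thermal resistances, inner to outer:
  R'_carbon steel = ln(0.187/0.172)/(2πk) = 0.08361/(2π·37.7) = 3.530×10^-4 m·K/W
  R'_ceramic fibre blanket = ln(0.327/0.187)/(2πk) = 0.5589/(2π·0.0721) = 1.234 m·K/W
ΣR = 3.530×10^-4 + 1.234 = 1.234 m·K/W
Q' = ΔT/ΣR = (619 K − 302.4 K)/1.234 = 257 W/m

Q' = 257 W/m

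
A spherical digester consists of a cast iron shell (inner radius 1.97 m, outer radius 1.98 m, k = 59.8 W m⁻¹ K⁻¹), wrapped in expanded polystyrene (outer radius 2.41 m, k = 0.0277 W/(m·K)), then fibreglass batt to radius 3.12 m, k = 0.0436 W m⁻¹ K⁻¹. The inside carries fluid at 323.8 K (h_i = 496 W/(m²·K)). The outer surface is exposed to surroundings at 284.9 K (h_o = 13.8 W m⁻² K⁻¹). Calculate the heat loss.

Q = 90.1 W

Resistance network (inner→outer):
  R_conv,in = 1/(4πr²h) = 1/(4π·1.97²·496) = 4.134×10^-5 K/W
  R_cast iron = (1/1.97 − 1/1.98)/(4πk) = 0.002564/(4π·59.8) = 3.412×10^-6 K/W
  R_expanded polystyrene = (1/1.98 − 1/2.41)/(4πk) = 0.09011/(4π·0.0277) = 0.2589 K/W
  R_fibreglass batt = (1/2.41 − 1/3.12)/(4πk) = 0.09442/(4π·0.0436) = 0.1723 K/W
  R_conv,out = 1/(4πr²h) = 1/(4π·3.12²·13.8) = 5.924×10^-4 K/W
ΣR = 4.134×10^-5 + 3.412×10^-6 + 0.2589 + 0.1723 + 5.924×10^-4 = 0.4318 K/W
Q = ΔT/ΣR = (323.8 K − 284.9 K)/0.4318 = 90.1 W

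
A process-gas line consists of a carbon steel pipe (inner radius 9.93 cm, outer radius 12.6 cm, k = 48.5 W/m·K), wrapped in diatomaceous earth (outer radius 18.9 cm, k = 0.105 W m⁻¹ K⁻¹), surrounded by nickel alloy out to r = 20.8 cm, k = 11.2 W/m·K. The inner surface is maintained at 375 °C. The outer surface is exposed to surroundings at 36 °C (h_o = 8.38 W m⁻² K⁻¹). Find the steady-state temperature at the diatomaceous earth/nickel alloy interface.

Treat each layer as a resistance in series:
  R'_carbon steel = ln(0.126/0.0993)/(2πk) = 0.2381/(2π·48.5) = 7.815×10^-4 m·K/W
  R'_diatomaceous earth = ln(0.189/0.126)/(2πk) = 0.4055/(2π·0.105) = 0.6146 m·K/W
  R'_nickel alloy = ln(0.208/0.189)/(2πk) = 0.09579/(2π·11.2) = 0.001361 m·K/W
  R'_conv,out = 1/(2πr h) = 1/(2π·0.208·8.38) = 0.09131 m·K/W
ΣR = 7.815×10^-4 + 0.6146 + 0.001361 + 0.09131 = 0.7081 m·K/W
Q' = ΔT/ΣR = (375 °C − 36 °C)/0.7081 = 478.7 W/m
From the inner boundary to the diatomaceous earth/nickel alloy interface, ΣR_partial = 0.6154 m·K/W.
T_interface = T_in − Q'·ΣR_partial = 375 °C − (478.7)(0.6154) = 80.4 °C

T = 80.4 °C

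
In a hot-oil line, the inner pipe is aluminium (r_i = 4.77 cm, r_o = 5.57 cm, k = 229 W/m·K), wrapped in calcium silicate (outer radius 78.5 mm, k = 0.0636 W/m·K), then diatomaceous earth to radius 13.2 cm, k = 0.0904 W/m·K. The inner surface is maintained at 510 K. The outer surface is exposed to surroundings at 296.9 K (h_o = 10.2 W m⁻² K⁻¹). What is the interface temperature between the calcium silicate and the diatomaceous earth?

Treat each layer as a resistance in series:
  R'_aluminium = ln(0.0557/0.0477)/(2πk) = 0.1550/(2π·229) = 1.078×10^-4 m·K/W
  R'_calcium silicate = ln(0.0785/0.0557)/(2πk) = 0.3431/(2π·0.0636) = 0.8586 m·K/W
  R'_diatomaceous earth = ln(0.132/0.0785)/(2πk) = 0.5197/(2π·0.0904) = 0.9150 m·K/W
  R'_conv,out = 1/(2πr h) = 1/(2π·0.132·10.2) = 0.1182 m·K/W
ΣR = 1.078×10^-4 + 0.8586 + 0.9150 + 0.1182 = 1.892 m·K/W
Q' = ΔT/ΣR = (510 K − 296.9 K)/1.892 = 112.6 W/m
From the inner boundary to the calcium silicate/diatomaceous earth interface, ΣR_partial = 0.8587 m·K/W.
T_interface = T_in − Q'·ΣR_partial = 510 K − (112.6)(0.8587) = 413 K

T = 413 K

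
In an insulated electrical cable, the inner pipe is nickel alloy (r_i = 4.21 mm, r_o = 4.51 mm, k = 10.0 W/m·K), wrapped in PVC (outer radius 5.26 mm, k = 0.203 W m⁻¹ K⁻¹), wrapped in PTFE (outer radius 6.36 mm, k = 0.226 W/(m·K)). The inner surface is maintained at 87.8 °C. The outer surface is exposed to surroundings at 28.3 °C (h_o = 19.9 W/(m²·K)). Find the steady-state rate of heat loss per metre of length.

Q' = 39.3 W/m

Resistance network (inner→outer):
  R'_nickel alloy = ln(0.00451/0.00421)/(2πk) = 0.06883/(2π·10.0) = 0.001096 m·K/W
  R'_PVC = ln(0.00526/0.00451)/(2πk) = 0.1538/(2π·0.203) = 0.1206 m·K/W
  R'_PTFE = ln(0.00636/0.00526)/(2πk) = 0.1899/(2π·0.226) = 0.1337 m·K/W
  R'_conv,out = 1/(2πr h) = 1/(2π·0.00636·19.9) = 1.258 m·K/W
ΣR = 0.001096 + 0.1206 + 0.1337 + 1.258 = 1.513 m·K/W
Q' = ΔT/ΣR = (87.8 °C − 28.3 °C)/1.513 = 39.3 W/m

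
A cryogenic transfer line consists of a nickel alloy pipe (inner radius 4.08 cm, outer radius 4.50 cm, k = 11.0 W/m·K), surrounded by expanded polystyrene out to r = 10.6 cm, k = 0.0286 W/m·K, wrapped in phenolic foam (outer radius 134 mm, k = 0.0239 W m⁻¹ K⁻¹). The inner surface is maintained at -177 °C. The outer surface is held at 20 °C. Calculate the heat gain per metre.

Q' = 31.1 W/m

Series thermal resistances, inner to outer:
  R'_nickel alloy = ln(0.0450/0.0408)/(2πk) = 0.09798/(2π·11.0) = 0.001418 m·K/W
  R'_expanded polystyrene = ln(0.106/0.0450)/(2πk) = 0.8568/(2π·0.0286) = 4.768 m·K/W
  R'_phenolic foam = ln(0.134/0.106)/(2πk) = 0.2344/(2π·0.0239) = 1.561 m·K/W
ΣR = 0.001418 + 4.768 + 1.561 = 6.330 m·K/W
Q' = ΔT/ΣR = (-177 °C − 20 °C)/6.330 = -31.1 W/m
(Negative Q' ⇒ heat flows inward; heat gain = 31.1 W/m.)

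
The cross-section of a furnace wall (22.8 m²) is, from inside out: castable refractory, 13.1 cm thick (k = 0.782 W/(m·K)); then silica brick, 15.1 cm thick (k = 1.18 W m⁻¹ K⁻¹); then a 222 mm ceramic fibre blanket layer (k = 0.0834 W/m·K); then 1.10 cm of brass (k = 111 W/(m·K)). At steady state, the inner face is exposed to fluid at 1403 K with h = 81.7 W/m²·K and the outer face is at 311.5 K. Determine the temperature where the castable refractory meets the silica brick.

Treat each layer as a resistance in series:
  R_conv,in = 1/(hA) = 1/(81.7·22.8) = 5.368×10^-4 K/W
  R_castable refractory = L/(kA) = 0.131/(0.782·22.8) = 0.007347 K/W
  R_silica brick = L/(kA) = 0.151/(1.18·22.8) = 0.005613 K/W
  R_ceramic fibre blanket = L/(kA) = 0.222/(0.0834·22.8) = 0.1167 K/W
  R_brass = L/(kA) = 0.0110/(111·22.8) = 4.346×10^-6 K/W
ΣR = 5.368×10^-4 + 0.007347 + 0.005613 + 0.1167 + 4.346×10^-6 = 0.1302 K/W
Q = ΔT/ΣR = (1403 K − 311.5 K)/0.1302 = 8383 W
From the inner boundary to the castable refractory/silica brick interface, ΣR_partial = 0.007884 K/W.
T_interface = T_in − Q·ΣR_partial = 1403 K − (8383)(0.007884) = 1337 K

T = 1337 K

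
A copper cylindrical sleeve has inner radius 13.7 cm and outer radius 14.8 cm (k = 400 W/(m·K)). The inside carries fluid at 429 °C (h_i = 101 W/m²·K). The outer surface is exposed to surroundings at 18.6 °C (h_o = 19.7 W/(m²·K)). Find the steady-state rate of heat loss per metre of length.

Treat each layer as a resistance in series:
  R'_conv,in = 1/(2πr h) = 1/(2π·0.137·101) = 0.01150 m·K/W
  R'_copper = ln(0.148/0.137)/(2πk) = 0.07723/(2π·400) = 3.073×10^-5 m·K/W
  R'_conv,out = 1/(2πr h) = 1/(2π·0.148·19.7) = 0.05459 m·K/W
ΣR = 0.01150 + 3.073×10^-5 + 0.05459 = 0.06612 m·K/W
Q' = ΔT/ΣR = (429 °C − 18.6 °C)/0.06612 = 6210 W/m

Q' = 6.21 kW/m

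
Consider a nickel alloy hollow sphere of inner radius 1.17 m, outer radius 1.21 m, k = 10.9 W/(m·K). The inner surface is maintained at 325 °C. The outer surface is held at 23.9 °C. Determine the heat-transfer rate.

Q = 4πk·ΔT/(1/r₁ − 1/r₂) = 4π × 10.9 × 301.1 / (1/1.17 − 1/1.21) = 1.46×10^6 W

Q = 1460 kW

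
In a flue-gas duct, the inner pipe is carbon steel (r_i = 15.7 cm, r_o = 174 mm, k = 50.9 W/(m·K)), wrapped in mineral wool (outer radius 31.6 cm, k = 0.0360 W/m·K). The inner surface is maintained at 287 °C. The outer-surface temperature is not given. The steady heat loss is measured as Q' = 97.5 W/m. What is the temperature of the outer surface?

T_out = 29.8 °C

Sum the resistances:
  R'_carbon steel = ln(0.174/0.157)/(2πk) = 0.1028/(2π·50.9) = 3.215×10^-4 m·K/W
  R'_mineral wool = ln(0.316/0.174)/(2πk) = 0.5967/(2π·0.0360) = 2.638 m·K/W
ΣR = 2.638 m·K/W
ΔT = Q'·ΣR = 97.5 × 2.638 = 257.2 K
Heat flows outward, so T_out = T_in − ΔT = 287 − 257.2 = 29.8 °C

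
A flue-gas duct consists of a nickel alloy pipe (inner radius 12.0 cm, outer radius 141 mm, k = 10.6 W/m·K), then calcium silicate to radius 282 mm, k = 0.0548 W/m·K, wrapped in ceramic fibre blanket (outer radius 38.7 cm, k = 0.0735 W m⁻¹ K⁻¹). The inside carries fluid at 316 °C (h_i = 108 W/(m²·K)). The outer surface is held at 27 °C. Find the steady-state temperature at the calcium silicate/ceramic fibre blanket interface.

Treat each layer as a resistance in series:
  R'_conv,in = 1/(2πr h) = 1/(2π·0.120·108) = 0.01228 m·K/W
  R'_nickel alloy = ln(0.141/0.120)/(2πk) = 0.1613/(2π·10.6) = 0.002421 m·K/W
  R'_calcium silicate = ln(0.282/0.141)/(2πk) = 0.6931/(2π·0.0548) = 2.013 m·K/W
  R'_ceramic fibre blanket = ln(0.387/0.282)/(2πk) = 0.3165/(2π·0.0735) = 0.6854 m·K/W
ΣR = 0.01228 + 0.002421 + 2.013 + 0.6854 = 2.713 m·K/W
Q' = ΔT/ΣR = (316 °C − 27 °C)/2.713 = 106.5 W/m
From the inner boundary to the calcium silicate/ceramic fibre blanket interface, ΣR_partial = 2.028 m·K/W.
T_interface = T_in − Q'·ΣR_partial = 316 °C − (106.5)(2.028) = 100 °C

T = 100 °C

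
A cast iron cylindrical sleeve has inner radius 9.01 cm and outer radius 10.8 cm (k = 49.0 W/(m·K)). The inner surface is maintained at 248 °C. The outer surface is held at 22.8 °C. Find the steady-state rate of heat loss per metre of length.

Q' = 2πk·ΔT/ln(r₂/r₁) = 2π × 49.0 × 225.2 / ln(0.108/0.0901) = 3.83×10^5 W/m

Q' = 3.83×10^5 W/m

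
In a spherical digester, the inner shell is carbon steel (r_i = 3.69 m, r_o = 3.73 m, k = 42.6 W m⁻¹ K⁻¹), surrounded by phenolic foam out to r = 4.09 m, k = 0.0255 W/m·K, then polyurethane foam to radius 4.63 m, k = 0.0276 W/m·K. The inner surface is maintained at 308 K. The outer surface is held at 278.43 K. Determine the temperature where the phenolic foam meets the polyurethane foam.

T = 294.0 K

Series thermal resistances, inner to outer:
  R_carbon steel = (1/3.69 − 1/3.73)/(4πk) = 0.002906/(4π·42.6) = 5.429×10^-6 K/W
  R_phenolic foam = (1/3.73 − 1/4.09)/(4πk) = 0.02360/(4π·0.0255) = 0.07364 K/W
  R_polyurethane foam = (1/4.09 − 1/4.63)/(4πk) = 0.02852/(4π·0.0276) = 0.08222 K/W
ΣR = 5.429×10^-6 + 0.07364 + 0.08222 = 0.1559 K/W
Q = ΔT/ΣR = (308 K − 278.43 K)/0.1559 = 189.7 W
From the inner boundary to the phenolic foam/polyurethane foam interface, ΣR_partial = 0.07365 K/W.
T_interface = T_in − Q·ΣR_partial = 308 K − (189.7)(0.07365) = 294.0 K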